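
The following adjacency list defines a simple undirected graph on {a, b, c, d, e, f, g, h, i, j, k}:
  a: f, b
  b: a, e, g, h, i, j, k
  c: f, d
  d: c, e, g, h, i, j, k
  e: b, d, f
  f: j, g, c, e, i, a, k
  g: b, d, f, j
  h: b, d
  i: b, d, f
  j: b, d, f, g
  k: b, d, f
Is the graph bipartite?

No

g-j-b-g is an odd cycle (length 3), and a bipartite graph can contain only even cycles.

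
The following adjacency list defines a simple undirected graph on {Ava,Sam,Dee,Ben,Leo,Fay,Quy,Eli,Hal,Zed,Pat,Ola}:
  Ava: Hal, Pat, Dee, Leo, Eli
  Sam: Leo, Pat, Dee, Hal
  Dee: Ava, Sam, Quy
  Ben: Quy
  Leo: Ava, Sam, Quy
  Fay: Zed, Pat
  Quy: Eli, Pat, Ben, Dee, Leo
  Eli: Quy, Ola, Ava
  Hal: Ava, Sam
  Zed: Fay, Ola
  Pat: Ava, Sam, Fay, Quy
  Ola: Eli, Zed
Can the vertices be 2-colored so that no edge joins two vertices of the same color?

Yes

A valid 2-coloring puts {Dee, Ben, Leo, Eli, Hal, Zed, Pat} on one side and {Ava, Sam, Fay, Quy, Ola} on the other; every edge crosses between the two sides.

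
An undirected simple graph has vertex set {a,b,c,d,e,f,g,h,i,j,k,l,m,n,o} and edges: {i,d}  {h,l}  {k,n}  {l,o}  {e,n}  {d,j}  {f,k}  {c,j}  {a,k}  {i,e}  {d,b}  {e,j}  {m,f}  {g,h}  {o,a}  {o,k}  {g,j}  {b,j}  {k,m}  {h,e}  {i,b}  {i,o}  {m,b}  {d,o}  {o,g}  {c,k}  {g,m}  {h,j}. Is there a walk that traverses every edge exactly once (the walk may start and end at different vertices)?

Degrees: a:2, b:4, c:2, d:4, e:4, f:2, g:4, h:4, i:4, j:6, k:6, l:2, m:4, n:2, o:6
Odd-degree vertices: none (0 total).
The non-isolated vertices are connected and exactly 0 have odd degree, so an Eulerian trail exists.

Yes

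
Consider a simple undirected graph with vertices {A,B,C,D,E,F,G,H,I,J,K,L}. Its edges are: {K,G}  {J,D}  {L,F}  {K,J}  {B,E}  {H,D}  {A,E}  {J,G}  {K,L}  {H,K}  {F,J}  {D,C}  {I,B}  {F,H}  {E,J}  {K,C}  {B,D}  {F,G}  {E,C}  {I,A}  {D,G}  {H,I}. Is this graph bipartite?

J-G-F-J is an odd cycle (length 3), and a bipartite graph can contain only even cycles.

No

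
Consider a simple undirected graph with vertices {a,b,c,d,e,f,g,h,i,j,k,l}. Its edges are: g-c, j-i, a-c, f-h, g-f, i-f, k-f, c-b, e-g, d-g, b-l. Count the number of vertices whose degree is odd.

Degrees: a:1, b:2, c:3, d:1, e:1, f:4, g:4, h:1, i:2, j:1, k:1, l:1
Odd-degree vertices: a, c, d, e, h, j, k, l.

8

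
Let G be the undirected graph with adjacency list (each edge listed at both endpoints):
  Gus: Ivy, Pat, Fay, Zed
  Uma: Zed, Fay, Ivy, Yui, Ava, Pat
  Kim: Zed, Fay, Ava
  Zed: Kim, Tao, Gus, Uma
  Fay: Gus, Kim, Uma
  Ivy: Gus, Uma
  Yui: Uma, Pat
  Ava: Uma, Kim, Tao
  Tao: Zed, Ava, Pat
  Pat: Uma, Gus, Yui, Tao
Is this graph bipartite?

No

Uma-Yui-Pat-Uma is an odd cycle (length 3), and a bipartite graph can contain only even cycles.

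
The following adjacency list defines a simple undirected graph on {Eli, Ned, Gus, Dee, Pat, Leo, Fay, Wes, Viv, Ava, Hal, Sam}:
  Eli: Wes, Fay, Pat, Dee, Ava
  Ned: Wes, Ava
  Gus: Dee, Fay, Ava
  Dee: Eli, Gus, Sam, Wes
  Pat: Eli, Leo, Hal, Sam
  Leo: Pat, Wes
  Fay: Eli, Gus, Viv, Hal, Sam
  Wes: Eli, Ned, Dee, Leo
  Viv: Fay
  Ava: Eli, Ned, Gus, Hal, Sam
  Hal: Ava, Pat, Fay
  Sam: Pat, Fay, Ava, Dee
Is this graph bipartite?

The cycle Eli-Wes-Dee-Eli has length 3, which is odd, so the graph is not bipartite.

No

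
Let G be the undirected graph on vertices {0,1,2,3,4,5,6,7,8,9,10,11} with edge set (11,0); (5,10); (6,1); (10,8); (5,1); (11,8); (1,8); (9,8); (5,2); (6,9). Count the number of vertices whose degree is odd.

4

Degrees: 0:1, 1:3, 2:1, 3:0, 4:0, 5:3, 6:2, 7:0, 8:4, 9:2, 10:2, 11:2
Odd-degree vertices: 0, 1, 2, 5.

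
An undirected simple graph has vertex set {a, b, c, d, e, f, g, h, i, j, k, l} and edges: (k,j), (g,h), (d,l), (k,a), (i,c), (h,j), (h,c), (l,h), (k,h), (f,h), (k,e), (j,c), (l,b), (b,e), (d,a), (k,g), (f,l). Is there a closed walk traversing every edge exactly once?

No

Degrees: a:2, b:2, c:3, d:2, e:2, f:2, g:2, h:6, i:1, j:3, k:5, l:4
Vertices with odd degree: c, i, j, k. An Eulerian circuit requires all degrees even.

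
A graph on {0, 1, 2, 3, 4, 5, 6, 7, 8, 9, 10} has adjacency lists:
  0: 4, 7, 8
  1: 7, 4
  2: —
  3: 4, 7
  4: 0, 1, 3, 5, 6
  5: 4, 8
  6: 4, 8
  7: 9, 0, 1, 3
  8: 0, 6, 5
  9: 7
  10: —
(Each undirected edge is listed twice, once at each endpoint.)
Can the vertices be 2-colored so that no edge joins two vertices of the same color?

Yes

Color {2, 4, 7, 8, 10} black and {0, 1, 3, 5, 6, 9} white. No edge joins two same-colored vertices, so the graph is bipartite.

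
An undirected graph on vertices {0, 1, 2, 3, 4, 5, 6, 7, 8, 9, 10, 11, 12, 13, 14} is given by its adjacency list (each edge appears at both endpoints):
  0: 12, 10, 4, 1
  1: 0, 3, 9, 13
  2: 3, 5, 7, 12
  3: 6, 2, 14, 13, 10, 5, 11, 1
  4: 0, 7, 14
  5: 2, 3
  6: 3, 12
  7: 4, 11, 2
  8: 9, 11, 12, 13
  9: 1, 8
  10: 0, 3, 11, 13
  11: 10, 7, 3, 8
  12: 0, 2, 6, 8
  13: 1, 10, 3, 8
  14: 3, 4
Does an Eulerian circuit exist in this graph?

No

Degrees: 0:4, 1:4, 2:4, 3:8, 4:3, 5:2, 6:2, 7:3, 8:4, 9:2, 10:4, 11:4, 12:4, 13:4, 14:2
Vertices with odd degree: 4, 7. An Eulerian circuit requires all degrees even.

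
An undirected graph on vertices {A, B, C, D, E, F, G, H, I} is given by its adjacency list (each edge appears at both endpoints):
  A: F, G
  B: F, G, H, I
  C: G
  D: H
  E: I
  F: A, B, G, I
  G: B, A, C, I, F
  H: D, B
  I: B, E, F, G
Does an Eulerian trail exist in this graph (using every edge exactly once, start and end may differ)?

No

Degrees: A:2, B:4, C:1, D:1, E:1, F:4, G:5, H:2, I:4
Odd-degree vertices: C, D, E, G (4 total).
An Eulerian trail requires 0 or 2 odd-degree vertices; here there are 4.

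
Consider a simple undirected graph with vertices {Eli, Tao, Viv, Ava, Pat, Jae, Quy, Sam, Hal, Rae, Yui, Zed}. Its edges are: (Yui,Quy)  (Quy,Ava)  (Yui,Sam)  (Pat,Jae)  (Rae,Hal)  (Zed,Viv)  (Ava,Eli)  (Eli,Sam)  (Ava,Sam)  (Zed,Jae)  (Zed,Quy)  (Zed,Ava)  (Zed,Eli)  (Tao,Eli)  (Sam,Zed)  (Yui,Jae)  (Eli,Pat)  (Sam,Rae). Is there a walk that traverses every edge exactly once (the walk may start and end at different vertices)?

No

Degrees: Eli:5, Tao:1, Viv:1, Ava:4, Pat:2, Jae:3, Quy:3, Sam:5, Hal:1, Rae:2, Yui:3, Zed:6
Odd-degree vertices: Eli, Tao, Viv, Jae, Quy, Sam, Hal, Yui (8 total).
An Eulerian trail requires 0 or 2 odd-degree vertices; here there are 8.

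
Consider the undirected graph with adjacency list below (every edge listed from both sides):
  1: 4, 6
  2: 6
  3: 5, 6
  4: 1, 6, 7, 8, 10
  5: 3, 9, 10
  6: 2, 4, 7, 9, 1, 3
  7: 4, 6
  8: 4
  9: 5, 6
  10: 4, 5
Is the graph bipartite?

The cycle 4-7-6-4 has length 3, which is odd, so the graph is not bipartite.

No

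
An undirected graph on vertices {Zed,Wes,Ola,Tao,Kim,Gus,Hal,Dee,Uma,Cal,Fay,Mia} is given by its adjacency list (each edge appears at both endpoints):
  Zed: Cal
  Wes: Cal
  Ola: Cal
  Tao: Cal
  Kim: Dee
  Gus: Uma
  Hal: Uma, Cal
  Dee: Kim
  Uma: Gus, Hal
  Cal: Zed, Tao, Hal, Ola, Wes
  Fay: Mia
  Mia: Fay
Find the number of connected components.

Component: {Kim, Dee}
Component: {Fay, Mia}
Component: {Zed, Wes, Ola, Tao, Gus, Hal, Uma, Cal}

3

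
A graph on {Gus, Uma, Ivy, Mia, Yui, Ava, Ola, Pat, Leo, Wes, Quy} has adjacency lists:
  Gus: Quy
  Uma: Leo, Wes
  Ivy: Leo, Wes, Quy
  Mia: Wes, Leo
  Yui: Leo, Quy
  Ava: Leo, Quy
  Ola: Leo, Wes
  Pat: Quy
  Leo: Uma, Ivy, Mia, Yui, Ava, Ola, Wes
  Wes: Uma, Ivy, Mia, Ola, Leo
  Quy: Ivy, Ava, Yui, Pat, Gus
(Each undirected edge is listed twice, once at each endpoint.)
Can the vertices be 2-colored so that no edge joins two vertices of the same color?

The cycle Ivy-Wes-Leo-Ivy has length 3, which is odd, so the graph is not bipartite.

No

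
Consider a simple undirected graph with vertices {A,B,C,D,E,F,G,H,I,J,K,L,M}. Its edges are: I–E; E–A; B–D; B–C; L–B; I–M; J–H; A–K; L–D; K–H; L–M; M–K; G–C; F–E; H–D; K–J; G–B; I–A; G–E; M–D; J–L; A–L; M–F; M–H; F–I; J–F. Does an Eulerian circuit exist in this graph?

Degrees: A:4, B:4, C:2, D:4, E:4, F:4, G:3, H:4, I:4, J:4, K:4, L:5, M:6
Vertices with odd degree: G, L. An Eulerian circuit requires all degrees even.

No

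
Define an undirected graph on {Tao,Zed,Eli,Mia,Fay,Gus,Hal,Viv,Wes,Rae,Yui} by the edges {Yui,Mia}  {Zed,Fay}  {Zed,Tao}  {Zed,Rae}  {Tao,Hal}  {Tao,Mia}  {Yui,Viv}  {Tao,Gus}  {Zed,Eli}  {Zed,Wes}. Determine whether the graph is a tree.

The graph has 11 vertices and 10 edges.
It is connected with exactly 10 edges, hence acyclic — it is a tree.

Yes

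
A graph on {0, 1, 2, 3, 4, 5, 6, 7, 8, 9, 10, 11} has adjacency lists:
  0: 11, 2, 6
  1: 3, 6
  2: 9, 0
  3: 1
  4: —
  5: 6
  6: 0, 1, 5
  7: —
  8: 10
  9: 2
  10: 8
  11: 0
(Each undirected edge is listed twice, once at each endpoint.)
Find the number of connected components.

Component: {4}
Component: {7}
Component: {8, 10}
Component: {0, 1, 2, 3, 5, 6, 9, 11}

4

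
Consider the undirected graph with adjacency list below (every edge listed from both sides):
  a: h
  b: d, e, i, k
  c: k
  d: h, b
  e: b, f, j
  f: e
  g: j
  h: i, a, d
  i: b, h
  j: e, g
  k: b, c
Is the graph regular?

Degrees: a:1, b:4, c:1, d:2, e:3, f:1, g:1, h:3, i:2, j:2, k:2
Degrees are not all equal (e.g. deg(a)=1 but deg(b)=4); not regular.

No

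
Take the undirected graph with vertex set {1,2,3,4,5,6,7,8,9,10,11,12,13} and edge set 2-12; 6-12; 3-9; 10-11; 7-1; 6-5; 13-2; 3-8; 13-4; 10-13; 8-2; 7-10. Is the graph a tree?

|V| = 13, |E| = 12.
It is connected with exactly 12 edges, hence acyclic — it is a tree.

Yes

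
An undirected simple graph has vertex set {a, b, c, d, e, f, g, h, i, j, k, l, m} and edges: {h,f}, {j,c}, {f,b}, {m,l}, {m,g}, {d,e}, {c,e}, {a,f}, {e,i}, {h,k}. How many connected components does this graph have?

3

Component: {g, l, m}
Component: {a, b, f, h, k}
Component: {c, d, e, i, j}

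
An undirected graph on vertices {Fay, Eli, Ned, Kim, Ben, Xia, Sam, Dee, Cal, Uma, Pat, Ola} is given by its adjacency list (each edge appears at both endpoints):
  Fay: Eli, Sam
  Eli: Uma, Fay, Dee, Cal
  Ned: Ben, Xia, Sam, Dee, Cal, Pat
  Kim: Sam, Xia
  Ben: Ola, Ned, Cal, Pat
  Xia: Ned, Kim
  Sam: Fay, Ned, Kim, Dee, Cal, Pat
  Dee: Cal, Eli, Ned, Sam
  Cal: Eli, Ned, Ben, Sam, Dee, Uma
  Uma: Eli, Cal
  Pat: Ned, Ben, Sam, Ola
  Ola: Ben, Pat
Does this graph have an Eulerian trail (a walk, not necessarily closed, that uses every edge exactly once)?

Degrees: Fay:2, Eli:4, Ned:6, Kim:2, Ben:4, Xia:2, Sam:6, Dee:4, Cal:6, Uma:2, Pat:4, Ola:2
Odd-degree vertices: none (0 total).
With 0 odd-degree vertices and all edges in one connected piece, an Eulerian trail exists.

Yes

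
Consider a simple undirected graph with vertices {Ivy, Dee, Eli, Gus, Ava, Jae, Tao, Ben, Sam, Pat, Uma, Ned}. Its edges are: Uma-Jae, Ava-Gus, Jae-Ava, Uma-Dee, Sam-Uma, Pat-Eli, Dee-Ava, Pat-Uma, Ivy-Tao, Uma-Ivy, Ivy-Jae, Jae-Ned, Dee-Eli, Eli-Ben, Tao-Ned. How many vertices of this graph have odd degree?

8

Degrees: Ivy:3, Dee:3, Eli:3, Gus:1, Ava:3, Jae:4, Tao:2, Ben:1, Sam:1, Pat:2, Uma:5, Ned:2
Odd-degree vertices: Ivy, Dee, Eli, Gus, Ava, Ben, Sam, Uma.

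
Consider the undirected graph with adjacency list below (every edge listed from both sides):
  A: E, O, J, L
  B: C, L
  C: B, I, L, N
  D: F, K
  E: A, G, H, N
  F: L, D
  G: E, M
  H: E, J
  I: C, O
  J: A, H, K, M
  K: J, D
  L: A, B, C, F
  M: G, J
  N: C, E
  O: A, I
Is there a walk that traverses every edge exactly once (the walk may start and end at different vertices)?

Yes

Degrees: A:4, B:2, C:4, D:2, E:4, F:2, G:2, H:2, I:2, J:4, K:2, L:4, M:2, N:2, O:2
Odd-degree vertices: none (0 total).
With 0 odd-degree vertices and all edges in one connected piece, an Eulerian trail exists.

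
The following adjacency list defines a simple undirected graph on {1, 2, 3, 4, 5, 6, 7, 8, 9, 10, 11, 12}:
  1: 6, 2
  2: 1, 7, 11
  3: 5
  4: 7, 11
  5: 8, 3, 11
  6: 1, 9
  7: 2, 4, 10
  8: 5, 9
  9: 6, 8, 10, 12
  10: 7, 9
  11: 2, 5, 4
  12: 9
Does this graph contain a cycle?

The graph has 12 vertices, 14 edges, and 1 connected component.
One cycle is 7-4-11-5-8-9-10-7.

Yes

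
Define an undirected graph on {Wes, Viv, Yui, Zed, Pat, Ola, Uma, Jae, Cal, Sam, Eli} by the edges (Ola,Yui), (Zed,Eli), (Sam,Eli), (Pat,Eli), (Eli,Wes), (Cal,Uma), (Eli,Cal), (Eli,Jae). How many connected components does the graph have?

3

Component: {Viv}
Component: {Yui, Ola}
Component: {Wes, Zed, Pat, Uma, Jae, Cal, Sam, Eli}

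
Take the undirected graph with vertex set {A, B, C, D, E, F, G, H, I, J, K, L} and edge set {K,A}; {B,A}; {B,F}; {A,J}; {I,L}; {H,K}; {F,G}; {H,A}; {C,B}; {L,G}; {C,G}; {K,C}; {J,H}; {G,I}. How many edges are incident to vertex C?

Neighbors of C: B, G, K.

3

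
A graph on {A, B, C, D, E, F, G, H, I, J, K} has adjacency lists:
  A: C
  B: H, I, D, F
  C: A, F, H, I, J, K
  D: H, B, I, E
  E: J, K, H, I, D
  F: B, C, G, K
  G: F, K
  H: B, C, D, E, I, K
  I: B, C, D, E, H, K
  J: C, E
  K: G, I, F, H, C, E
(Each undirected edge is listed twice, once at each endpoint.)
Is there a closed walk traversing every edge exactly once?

Degrees: A:1, B:4, C:6, D:4, E:5, F:4, G:2, H:6, I:6, J:2, K:6
Vertices with odd degree: A, E. An Eulerian circuit requires all degrees even.

No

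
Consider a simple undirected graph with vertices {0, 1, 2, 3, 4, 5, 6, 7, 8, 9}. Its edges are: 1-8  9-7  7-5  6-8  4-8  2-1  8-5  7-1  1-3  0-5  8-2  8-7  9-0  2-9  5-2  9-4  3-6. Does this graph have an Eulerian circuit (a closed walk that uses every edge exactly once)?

Yes

Degrees: 0:2, 1:4, 2:4, 3:2, 4:2, 5:4, 6:2, 7:4, 8:6, 9:4
Every vertex has even degree and the edges form a single connected piece, so an Eulerian circuit exists.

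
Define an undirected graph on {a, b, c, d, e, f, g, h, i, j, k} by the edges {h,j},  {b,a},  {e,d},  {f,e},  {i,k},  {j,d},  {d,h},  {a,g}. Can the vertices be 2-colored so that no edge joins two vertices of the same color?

h-d-j-h is an odd cycle (length 3), and a bipartite graph can contain only even cycles.

No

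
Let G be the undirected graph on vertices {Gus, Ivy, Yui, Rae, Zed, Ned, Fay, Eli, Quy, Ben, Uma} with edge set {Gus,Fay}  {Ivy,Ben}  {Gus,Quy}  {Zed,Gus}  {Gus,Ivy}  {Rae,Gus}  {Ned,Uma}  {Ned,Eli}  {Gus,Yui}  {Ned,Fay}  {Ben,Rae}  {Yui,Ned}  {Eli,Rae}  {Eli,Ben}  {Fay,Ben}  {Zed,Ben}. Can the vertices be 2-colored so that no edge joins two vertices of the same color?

Eli-Rae-Gus-Yui-Ned-Eli is an odd cycle (length 5), and a bipartite graph can contain only even cycles.

No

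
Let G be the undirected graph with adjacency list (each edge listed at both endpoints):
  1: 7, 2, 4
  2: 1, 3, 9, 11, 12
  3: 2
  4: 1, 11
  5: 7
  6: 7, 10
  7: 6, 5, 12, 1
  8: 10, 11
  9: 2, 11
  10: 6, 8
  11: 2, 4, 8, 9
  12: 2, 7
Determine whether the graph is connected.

Yes

Starting from 1 and exploring outward reaches every vertex (1, 7, 4, 2, 12, 5, 6, 11, 3, 9, 10, 8); the graph is connected.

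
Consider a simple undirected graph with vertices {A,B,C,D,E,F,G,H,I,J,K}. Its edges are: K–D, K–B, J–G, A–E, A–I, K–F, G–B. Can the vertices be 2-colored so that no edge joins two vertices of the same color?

Yes

A valid 2-coloring puts {C, E, G, H, I, K} on one side and {A, B, D, F, J} on the other; every edge crosses between the two sides.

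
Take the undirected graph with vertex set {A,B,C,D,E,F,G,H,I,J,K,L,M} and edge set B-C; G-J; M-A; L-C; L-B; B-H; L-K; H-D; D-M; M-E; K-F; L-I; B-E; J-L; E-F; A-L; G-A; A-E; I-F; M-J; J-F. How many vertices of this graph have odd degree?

0

Degrees: A:4, B:4, C:2, D:2, E:4, F:4, G:2, H:2, I:2, J:4, K:2, L:6, M:4
Odd-degree vertices: none.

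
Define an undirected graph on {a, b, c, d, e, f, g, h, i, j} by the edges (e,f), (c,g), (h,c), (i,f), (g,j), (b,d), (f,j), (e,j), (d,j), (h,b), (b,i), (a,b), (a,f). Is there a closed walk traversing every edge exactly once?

Degrees: a:2, b:4, c:2, d:2, e:2, f:4, g:2, h:2, i:2, j:4
Every vertex has even degree and the edges form a single connected piece, so an Eulerian circuit exists.

Yes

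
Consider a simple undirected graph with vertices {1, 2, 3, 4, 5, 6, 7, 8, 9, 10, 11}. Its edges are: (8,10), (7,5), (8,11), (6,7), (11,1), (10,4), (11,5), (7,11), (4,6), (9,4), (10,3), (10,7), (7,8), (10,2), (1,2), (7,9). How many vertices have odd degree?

4

Degrees: 1:2, 2:2, 3:1, 4:3, 5:2, 6:2, 7:6, 8:3, 9:2, 10:5, 11:4
Odd-degree vertices: 3, 4, 8, 10.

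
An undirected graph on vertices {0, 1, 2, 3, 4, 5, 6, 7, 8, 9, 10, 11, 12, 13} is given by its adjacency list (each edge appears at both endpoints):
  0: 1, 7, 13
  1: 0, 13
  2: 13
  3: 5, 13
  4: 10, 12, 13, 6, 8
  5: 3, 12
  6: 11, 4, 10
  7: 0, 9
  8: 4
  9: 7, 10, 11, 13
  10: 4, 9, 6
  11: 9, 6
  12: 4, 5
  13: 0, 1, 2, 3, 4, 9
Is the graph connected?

Yes

A breadth-first search from 0 visits 0, 13, 1, 7, 9, 3, 4, 2, 11, 10, 5, 6, 12, 8 — all 14 vertices — so the graph is connected.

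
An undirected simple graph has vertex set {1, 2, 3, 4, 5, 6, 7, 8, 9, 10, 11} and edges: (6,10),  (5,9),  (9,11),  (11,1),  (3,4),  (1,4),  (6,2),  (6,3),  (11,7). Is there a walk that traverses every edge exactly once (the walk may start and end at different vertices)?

Degrees: 1:2, 2:1, 3:2, 4:2, 5:1, 6:3, 7:1, 8:0, 9:2, 10:1, 11:3
Odd-degree vertices: 2, 5, 6, 7, 10, 11 (6 total).
With 6 odd-degree vertices (more than two), no single trail can use every edge.

No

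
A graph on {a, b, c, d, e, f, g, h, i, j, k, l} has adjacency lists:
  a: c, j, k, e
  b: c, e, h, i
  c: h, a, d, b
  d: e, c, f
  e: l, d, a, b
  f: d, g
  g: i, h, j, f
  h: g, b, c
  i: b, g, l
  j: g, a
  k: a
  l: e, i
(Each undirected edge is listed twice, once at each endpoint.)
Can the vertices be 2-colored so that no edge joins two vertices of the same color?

No

h-c-b-h is an odd cycle (length 3), and a bipartite graph can contain only even cycles.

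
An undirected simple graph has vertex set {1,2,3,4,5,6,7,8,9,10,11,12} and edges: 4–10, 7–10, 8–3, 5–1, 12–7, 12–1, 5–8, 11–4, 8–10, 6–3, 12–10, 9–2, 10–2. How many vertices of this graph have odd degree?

Degrees: 1:2, 2:2, 3:2, 4:2, 5:2, 6:1, 7:2, 8:3, 9:1, 10:5, 11:1, 12:3
Odd-degree vertices: 6, 8, 9, 10, 11, 12.

6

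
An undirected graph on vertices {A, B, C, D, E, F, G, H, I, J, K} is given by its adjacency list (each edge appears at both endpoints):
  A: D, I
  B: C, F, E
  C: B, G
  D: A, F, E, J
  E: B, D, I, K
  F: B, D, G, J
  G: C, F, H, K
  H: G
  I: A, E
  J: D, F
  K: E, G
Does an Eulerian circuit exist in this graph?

Degrees: A:2, B:3, C:2, D:4, E:4, F:4, G:4, H:1, I:2, J:2, K:2
B, H have odd degree; an Eulerian circuit needs every degree to be even, so none exists.

No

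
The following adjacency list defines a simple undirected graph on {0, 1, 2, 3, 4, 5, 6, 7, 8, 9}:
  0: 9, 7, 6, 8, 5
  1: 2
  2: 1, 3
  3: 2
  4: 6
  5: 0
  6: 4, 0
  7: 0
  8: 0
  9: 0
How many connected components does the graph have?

2

Component: {1, 2, 3}
Component: {0, 4, 5, 6, 7, 8, 9}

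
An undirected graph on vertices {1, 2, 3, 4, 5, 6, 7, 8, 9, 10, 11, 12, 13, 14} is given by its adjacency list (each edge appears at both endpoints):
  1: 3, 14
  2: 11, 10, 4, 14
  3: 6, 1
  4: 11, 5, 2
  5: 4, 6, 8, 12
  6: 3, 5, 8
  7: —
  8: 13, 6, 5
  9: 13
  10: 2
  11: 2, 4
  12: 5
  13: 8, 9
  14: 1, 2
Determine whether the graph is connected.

Component: {7}
Component: {1, 2, 3, 4, 5, 6, 8, 9, 10, 11, 12, 13, 14}
There are 2 separate components, so the graph is not connected.

No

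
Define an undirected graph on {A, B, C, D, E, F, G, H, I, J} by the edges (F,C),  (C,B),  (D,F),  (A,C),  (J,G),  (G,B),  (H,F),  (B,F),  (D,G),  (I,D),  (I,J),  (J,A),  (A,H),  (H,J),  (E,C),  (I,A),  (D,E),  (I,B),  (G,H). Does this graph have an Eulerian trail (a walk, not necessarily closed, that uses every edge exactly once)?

Degrees: A:4, B:4, C:4, D:4, E:2, F:4, G:4, H:4, I:4, J:4
Odd-degree vertices: none (0 total).
The non-isolated vertices are connected and exactly 0 have odd degree, so an Eulerian trail exists.

Yes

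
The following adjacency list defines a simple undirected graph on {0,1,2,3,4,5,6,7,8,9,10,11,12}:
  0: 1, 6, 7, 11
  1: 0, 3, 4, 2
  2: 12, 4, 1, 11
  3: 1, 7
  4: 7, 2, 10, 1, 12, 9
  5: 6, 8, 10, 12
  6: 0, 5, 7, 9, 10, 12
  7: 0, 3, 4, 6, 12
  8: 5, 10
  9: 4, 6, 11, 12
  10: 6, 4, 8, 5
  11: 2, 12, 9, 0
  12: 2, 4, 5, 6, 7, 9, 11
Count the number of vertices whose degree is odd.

Degrees: 0:4, 1:4, 2:4, 3:2, 4:6, 5:4, 6:6, 7:5, 8:2, 9:4, 10:4, 11:4, 12:7
Odd-degree vertices: 7, 12.

2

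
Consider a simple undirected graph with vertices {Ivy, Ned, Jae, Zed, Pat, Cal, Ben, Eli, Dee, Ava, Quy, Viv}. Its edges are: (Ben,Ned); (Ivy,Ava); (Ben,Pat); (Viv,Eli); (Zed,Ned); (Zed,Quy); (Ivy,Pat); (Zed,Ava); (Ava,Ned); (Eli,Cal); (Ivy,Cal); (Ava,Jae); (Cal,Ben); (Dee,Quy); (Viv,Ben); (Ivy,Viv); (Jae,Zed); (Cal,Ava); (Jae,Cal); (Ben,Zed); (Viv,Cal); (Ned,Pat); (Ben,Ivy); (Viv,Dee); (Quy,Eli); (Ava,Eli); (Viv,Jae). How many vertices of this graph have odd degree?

4

Degrees: Ivy:5, Ned:4, Jae:4, Zed:5, Pat:3, Cal:6, Ben:6, Eli:4, Dee:2, Ava:6, Quy:3, Viv:6
Odd-degree vertices: Ivy, Zed, Pat, Quy.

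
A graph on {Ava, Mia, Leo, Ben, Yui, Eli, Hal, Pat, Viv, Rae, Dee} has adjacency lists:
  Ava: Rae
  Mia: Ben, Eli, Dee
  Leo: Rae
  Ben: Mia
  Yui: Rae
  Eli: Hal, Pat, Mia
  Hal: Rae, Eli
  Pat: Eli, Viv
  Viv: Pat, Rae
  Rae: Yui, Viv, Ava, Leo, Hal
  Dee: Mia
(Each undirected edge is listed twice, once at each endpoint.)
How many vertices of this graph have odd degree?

Degrees: Ava:1, Mia:3, Leo:1, Ben:1, Yui:1, Eli:3, Hal:2, Pat:2, Viv:2, Rae:5, Dee:1
Odd-degree vertices: Ava, Mia, Leo, Ben, Yui, Eli, Rae, Dee.

8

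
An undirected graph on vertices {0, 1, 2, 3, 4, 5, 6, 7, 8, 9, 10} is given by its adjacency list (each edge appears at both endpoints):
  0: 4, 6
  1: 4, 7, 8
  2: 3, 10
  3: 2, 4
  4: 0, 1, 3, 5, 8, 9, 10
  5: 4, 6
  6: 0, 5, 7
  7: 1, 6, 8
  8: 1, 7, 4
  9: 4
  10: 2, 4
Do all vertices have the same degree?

Degrees: 0:2, 1:3, 2:2, 3:2, 4:7, 5:2, 6:3, 7:3, 8:3, 9:1, 10:2
Degrees are not all equal (e.g. deg(9)=1 but deg(4)=7); not regular.

No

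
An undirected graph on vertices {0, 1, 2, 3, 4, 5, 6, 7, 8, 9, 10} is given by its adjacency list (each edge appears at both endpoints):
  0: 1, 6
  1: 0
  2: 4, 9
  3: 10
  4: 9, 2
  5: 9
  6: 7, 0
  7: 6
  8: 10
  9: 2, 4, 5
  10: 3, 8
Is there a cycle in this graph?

The graph has 11 vertices, 9 edges, and 3 connected components.
Since 9 > 11 - 3, a cycle must exist; for instance 2-9-4-2.

Yes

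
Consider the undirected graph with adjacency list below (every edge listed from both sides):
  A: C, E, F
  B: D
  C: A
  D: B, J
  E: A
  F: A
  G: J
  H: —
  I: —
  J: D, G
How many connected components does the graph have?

Component: {H}
Component: {I}
Component: {A, C, E, F}
Component: {B, D, G, J}

4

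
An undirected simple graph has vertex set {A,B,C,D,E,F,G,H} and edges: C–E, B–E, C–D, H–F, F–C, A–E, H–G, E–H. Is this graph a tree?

The graph has 8 vertices and 8 edges.
A tree on 8 vertices has exactly 7 edges; this graph has 8, so it contains a cycle and is not a tree.

No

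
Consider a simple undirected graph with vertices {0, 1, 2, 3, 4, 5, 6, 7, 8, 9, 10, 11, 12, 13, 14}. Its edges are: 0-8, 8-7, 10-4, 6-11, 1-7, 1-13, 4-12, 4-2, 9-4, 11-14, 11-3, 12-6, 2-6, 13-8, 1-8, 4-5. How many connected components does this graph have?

2

Component: {0, 1, 7, 8, 13}
Component: {2, 3, 4, 5, 6, 9, 10, 11, 12, 14}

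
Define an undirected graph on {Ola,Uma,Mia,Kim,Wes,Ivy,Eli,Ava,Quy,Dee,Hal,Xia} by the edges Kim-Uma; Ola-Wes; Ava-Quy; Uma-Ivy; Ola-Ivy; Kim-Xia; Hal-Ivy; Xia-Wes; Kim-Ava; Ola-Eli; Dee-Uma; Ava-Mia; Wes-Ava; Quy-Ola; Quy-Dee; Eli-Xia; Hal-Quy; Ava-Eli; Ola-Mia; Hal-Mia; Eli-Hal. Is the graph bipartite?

The cycle Quy-Dee-Uma-Ivy-Hal-Quy has length 5, which is odd, so the graph is not bipartite.

No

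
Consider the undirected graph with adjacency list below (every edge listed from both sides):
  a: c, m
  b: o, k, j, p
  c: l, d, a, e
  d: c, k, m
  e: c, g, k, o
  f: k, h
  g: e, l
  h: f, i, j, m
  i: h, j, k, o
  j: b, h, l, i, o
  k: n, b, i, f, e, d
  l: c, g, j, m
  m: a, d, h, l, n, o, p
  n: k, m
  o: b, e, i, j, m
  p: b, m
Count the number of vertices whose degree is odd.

4

Degrees: a:2, b:4, c:4, d:3, e:4, f:2, g:2, h:4, i:4, j:5, k:6, l:4, m:7, n:2, o:5, p:2
Odd-degree vertices: d, j, m, o.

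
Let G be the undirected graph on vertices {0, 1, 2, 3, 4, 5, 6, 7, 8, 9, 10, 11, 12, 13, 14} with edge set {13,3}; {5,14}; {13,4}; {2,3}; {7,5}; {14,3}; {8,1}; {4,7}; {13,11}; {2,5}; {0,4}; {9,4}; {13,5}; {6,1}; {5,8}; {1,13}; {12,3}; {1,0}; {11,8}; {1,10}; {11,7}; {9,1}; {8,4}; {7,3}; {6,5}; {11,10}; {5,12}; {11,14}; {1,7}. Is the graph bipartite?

Yes

A valid 2-coloring puts {1, 3, 4, 5, 11} on one side and {0, 2, 6, 7, 8, 9, 10, 12, 13, 14} on the other; every edge crosses between the two sides.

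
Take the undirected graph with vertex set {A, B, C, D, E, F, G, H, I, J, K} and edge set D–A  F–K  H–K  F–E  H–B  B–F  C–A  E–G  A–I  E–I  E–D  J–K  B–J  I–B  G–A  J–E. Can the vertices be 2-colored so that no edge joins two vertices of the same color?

Color {C, D, F, G, H, I, J} black and {A, B, E, K} white. No edge joins two same-colored vertices, so the graph is bipartite.

Yes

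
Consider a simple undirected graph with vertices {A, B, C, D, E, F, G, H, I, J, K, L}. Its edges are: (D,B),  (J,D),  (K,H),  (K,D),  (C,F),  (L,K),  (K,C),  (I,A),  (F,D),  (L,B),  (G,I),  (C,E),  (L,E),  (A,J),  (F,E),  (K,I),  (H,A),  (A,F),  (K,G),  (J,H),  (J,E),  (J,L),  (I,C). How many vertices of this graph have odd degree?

Degrees: A:4, B:2, C:4, D:4, E:4, F:4, G:2, H:3, I:4, J:5, K:6, L:4
Odd-degree vertices: H, J.

2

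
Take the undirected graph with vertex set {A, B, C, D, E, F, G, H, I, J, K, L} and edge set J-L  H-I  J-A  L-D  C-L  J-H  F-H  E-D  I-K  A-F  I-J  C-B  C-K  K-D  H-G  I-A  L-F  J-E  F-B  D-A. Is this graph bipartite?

No

The cycle H-I-J-H has length 3, which is odd, so the graph is not bipartite.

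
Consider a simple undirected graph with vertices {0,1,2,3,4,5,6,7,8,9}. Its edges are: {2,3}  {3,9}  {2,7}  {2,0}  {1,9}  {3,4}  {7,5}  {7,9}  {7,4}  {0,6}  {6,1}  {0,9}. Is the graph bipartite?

Yes

Partition the vertices as {2, 4, 5, 6, 8, 9} vs {0, 1, 3, 7}. Each listed edge has one endpoint in each part, so the graph is bipartite.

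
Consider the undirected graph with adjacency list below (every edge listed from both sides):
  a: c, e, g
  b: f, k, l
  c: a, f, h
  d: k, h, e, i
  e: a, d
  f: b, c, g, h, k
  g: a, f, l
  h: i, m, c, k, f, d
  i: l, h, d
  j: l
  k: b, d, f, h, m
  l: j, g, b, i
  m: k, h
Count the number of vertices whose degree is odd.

Degrees: a:3, b:3, c:3, d:4, e:2, f:5, g:3, h:6, i:3, j:1, k:5, l:4, m:2
Odd-degree vertices: a, b, c, f, g, i, j, k.

8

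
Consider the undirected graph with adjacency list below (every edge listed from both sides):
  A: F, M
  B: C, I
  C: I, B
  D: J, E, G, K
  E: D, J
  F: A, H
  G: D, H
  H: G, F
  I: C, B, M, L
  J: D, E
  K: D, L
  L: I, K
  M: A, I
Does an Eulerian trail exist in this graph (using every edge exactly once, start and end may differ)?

Yes

Degrees: A:2, B:2, C:2, D:4, E:2, F:2, G:2, H:2, I:4, J:2, K:2, L:2, M:2
Odd-degree vertices: none (0 total).
With 0 odd-degree vertices and all edges in one connected piece, an Eulerian trail exists.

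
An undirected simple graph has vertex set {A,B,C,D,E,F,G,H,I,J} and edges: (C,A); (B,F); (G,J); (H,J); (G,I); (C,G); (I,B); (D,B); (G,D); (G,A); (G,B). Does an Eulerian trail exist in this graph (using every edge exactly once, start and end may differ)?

Yes

Degrees: A:2, B:4, C:2, D:2, E:0, F:1, G:6, H:1, I:2, J:2
Odd-degree vertices: F, H (2 total).
The non-isolated vertices are connected and exactly 2 have odd degree, so an Eulerian trail exists (from F to H).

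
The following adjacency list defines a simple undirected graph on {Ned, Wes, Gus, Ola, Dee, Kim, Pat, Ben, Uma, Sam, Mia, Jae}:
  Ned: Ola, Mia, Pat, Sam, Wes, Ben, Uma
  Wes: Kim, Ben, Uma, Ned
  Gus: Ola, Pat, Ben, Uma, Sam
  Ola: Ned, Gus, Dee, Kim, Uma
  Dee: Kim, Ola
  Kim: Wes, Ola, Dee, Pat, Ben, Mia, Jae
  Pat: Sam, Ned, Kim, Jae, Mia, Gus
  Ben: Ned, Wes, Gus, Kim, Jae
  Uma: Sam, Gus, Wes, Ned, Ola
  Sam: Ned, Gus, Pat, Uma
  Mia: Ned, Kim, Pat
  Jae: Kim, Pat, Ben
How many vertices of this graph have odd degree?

8

Degrees: Ned:7, Wes:4, Gus:5, Ola:5, Dee:2, Kim:7, Pat:6, Ben:5, Uma:5, Sam:4, Mia:3, Jae:3
Odd-degree vertices: Ned, Gus, Ola, Kim, Ben, Uma, Mia, Jae.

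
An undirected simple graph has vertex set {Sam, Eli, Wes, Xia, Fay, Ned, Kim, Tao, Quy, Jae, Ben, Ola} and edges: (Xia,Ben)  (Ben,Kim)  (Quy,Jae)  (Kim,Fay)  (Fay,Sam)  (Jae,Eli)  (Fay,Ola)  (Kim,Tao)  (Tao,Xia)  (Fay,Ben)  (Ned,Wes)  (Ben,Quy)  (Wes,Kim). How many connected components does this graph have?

Component: {Sam, Eli, Wes, Xia, Fay, Ned, Kim, Tao, Quy, Jae, Ben, Ola}

1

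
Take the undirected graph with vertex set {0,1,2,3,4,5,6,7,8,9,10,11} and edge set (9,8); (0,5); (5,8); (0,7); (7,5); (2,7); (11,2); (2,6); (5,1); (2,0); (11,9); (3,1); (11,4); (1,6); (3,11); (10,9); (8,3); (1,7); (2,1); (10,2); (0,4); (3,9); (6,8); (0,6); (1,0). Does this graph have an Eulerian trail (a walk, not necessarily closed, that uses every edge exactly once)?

Yes

Degrees: 0:6, 1:6, 2:6, 3:4, 4:2, 5:4, 6:4, 7:4, 8:4, 9:4, 10:2, 11:4
Odd-degree vertices: none (0 total).
The non-isolated vertices are connected and exactly 0 have odd degree, so an Eulerian trail exists.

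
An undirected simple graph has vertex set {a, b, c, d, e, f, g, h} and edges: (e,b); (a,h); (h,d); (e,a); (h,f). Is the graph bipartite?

Yes

A valid 2-coloring puts {c, e, g, h} on one side and {a, b, d, f} on the other; every edge crosses between the two sides.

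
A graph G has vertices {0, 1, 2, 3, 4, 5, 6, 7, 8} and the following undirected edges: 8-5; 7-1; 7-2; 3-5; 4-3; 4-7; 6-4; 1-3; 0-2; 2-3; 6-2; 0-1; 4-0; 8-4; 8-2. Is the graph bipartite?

Partition the vertices as {1, 2, 4, 5} vs {0, 3, 6, 7, 8}. Each listed edge has one endpoint in each part, so the graph is bipartite.

Yes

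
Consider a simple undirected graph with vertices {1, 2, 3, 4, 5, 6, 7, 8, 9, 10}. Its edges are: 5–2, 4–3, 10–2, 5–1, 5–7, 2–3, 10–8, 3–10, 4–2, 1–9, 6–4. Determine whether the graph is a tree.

No

The graph has 10 vertices and 11 edges.
Connected but with 11 > 9 edges, so it has a cycle and is not a tree.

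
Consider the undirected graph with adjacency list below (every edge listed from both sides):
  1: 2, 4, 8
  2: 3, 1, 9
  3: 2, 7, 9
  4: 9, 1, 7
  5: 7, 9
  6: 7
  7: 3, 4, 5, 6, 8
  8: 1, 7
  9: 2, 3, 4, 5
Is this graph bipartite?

2-3-9-2 is an odd cycle (length 3), and a bipartite graph can contain only even cycles.

No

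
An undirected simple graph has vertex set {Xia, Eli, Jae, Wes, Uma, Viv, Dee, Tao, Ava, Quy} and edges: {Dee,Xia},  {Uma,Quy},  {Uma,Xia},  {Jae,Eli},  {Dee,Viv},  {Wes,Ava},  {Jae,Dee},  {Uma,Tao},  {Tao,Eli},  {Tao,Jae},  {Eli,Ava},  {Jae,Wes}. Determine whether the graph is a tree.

No

|V| = 10, |E| = 12.
A tree on 10 vertices has exactly 9 edges; this graph has 12, so it contains a cycle and is not a tree.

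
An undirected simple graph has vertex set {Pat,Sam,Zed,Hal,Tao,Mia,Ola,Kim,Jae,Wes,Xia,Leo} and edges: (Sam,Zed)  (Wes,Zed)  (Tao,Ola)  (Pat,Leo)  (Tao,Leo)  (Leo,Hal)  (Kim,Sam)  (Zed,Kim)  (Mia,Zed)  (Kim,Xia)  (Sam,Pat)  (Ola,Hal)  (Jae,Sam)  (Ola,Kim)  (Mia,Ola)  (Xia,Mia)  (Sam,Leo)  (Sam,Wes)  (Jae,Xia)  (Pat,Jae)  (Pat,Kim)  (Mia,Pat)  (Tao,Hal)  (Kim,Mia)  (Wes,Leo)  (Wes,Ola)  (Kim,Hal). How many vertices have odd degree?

Degrees: Pat:5, Sam:6, Zed:4, Hal:4, Tao:3, Mia:5, Ola:5, Kim:7, Jae:3, Wes:4, Xia:3, Leo:5
Odd-degree vertices: Pat, Tao, Mia, Ola, Kim, Jae, Xia, Leo.

8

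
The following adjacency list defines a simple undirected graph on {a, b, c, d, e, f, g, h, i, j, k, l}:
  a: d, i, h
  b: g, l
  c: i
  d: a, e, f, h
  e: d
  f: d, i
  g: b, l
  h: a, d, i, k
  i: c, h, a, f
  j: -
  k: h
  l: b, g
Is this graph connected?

No

Component: {j}
Component: {b, g, l}
Component: {a, c, d, e, f, h, i, k}
There are 3 separate components, so the graph is not connected.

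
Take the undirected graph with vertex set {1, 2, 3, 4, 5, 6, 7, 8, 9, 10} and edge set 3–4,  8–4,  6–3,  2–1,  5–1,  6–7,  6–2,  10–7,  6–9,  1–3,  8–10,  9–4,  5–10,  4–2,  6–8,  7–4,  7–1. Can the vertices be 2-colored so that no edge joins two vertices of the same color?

Partition the vertices as {2, 3, 5, 7, 8, 9} vs {1, 4, 6, 10}. Each listed edge has one endpoint in each part, so the graph is bipartite.

Yes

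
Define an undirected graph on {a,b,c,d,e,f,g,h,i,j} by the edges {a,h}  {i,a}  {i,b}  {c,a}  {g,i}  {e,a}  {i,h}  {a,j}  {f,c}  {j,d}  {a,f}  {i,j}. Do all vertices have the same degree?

Degrees: a:6, b:1, c:2, d:1, e:1, f:2, g:1, h:2, i:5, j:3
Degrees are not all equal (e.g. deg(b)=1 but deg(a)=6); not regular.

No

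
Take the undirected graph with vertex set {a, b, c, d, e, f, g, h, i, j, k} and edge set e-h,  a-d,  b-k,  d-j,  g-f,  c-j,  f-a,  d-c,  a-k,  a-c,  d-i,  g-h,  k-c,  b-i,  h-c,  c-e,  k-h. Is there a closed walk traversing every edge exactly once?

Degrees: a:4, b:2, c:6, d:4, e:2, f:2, g:2, h:4, i:2, j:2, k:4
Every vertex has even degree and the edges form a single connected piece, so an Eulerian circuit exists.

Yes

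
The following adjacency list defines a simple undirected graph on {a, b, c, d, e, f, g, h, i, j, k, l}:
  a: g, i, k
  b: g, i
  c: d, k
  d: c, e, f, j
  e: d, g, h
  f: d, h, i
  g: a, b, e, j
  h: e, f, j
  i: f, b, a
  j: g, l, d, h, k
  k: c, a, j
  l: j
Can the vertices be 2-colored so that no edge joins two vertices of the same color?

Partition the vertices as {d, g, h, i, k, l} vs {a, b, c, e, f, j}. Each listed edge has one endpoint in each part, so the graph is bipartite.

Yes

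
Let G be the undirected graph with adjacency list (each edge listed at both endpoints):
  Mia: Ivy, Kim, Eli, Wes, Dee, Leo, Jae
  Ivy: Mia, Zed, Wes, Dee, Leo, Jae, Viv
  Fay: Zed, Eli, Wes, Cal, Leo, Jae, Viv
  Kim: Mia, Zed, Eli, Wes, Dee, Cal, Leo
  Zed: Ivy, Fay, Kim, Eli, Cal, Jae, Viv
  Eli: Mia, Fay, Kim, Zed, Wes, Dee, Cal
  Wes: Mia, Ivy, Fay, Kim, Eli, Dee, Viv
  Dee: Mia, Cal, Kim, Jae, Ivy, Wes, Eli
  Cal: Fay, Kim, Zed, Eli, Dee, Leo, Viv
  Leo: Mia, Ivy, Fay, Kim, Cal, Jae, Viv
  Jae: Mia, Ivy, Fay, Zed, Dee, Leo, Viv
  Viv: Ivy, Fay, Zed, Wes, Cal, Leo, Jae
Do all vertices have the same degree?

Yes

Degrees: Mia:7, Ivy:7, Fay:7, Kim:7, Zed:7, Eli:7, Wes:7, Dee:7, Cal:7, Leo:7, Jae:7, Viv:7
All degrees equal 7; the graph is regular.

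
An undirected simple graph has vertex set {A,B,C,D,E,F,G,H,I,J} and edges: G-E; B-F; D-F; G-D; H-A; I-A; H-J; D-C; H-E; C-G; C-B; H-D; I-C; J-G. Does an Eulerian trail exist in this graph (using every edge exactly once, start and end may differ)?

Degrees: A:2, B:2, C:4, D:4, E:2, F:2, G:4, H:4, I:2, J:2
Odd-degree vertices: none (0 total).
With 0 odd-degree vertices and all edges in one connected piece, an Eulerian trail exists.

Yes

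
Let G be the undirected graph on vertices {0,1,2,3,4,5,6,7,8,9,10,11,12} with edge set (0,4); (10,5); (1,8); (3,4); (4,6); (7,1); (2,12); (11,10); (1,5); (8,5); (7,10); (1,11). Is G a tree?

No

The graph has 13 vertices and 12 edges.
It splits into 4 components, so it cannot be a tree.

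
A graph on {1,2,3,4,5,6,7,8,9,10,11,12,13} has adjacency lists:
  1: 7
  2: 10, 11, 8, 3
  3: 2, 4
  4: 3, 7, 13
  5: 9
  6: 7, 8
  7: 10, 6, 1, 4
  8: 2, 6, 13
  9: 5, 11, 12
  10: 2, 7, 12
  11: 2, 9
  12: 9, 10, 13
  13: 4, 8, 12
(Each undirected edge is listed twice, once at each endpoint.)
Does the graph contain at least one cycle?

The graph has 13 vertices, 17 edges, and 1 connected component.
One cycle is 10-12-9-11-2-10.

Yes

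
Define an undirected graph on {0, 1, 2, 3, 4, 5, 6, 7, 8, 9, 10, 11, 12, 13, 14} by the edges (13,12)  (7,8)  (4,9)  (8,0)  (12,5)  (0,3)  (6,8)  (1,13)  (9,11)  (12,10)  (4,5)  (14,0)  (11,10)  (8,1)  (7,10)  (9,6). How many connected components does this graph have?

2

Component: {2}
Component: {0, 1, 3, 4, 5, 6, 7, 8, 9, 10, 11, 12, 13, 14}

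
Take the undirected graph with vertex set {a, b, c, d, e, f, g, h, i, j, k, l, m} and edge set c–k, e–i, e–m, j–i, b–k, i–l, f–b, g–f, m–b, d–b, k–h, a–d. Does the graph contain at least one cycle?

No

The graph has 13 vertices, 12 edges, and 1 connected component.
A forest on 13 vertices with 1 component has exactly 12 edges, which matches — so no cycle.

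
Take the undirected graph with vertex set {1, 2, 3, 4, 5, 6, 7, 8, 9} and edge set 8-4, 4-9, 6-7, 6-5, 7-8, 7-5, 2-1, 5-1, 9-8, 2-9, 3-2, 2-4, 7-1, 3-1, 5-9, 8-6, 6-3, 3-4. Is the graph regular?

Degrees: 1:4, 2:4, 3:4, 4:4, 5:4, 6:4, 7:4, 8:4, 9:4
Every vertex has degree 4, so the graph is 4-regular.

Yes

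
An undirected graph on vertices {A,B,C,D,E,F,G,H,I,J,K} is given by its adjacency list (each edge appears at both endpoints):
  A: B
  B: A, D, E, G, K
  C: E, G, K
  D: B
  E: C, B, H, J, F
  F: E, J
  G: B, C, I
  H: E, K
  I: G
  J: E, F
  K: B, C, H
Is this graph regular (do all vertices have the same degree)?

Degrees: A:1, B:5, C:3, D:1, E:5, F:2, G:3, H:2, I:1, J:2, K:3
Degrees are not all equal (e.g. deg(A)=1 but deg(B)=5); not regular.

No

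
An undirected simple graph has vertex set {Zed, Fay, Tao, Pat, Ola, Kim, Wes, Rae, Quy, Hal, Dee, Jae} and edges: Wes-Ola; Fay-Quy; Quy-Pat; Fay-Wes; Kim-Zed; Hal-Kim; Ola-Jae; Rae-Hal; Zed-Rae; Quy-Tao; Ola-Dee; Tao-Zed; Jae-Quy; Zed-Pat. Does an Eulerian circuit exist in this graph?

Degrees: Zed:4, Fay:2, Tao:2, Pat:2, Ola:3, Kim:2, Wes:2, Rae:2, Quy:4, Hal:2, Dee:1, Jae:2
Ola, Dee have odd degree; an Eulerian circuit needs every degree to be even, so none exists.

No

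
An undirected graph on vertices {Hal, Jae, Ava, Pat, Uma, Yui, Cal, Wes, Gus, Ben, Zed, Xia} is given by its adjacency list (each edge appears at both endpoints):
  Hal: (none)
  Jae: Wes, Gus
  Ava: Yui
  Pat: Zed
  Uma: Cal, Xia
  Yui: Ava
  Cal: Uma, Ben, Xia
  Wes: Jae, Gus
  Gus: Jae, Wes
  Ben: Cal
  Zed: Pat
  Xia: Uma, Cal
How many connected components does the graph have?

Component: {Hal}
Component: {Ava, Yui}
Component: {Pat, Zed}
Component: {Jae, Wes, Gus}
Component: {Uma, Cal, Ben, Xia}

5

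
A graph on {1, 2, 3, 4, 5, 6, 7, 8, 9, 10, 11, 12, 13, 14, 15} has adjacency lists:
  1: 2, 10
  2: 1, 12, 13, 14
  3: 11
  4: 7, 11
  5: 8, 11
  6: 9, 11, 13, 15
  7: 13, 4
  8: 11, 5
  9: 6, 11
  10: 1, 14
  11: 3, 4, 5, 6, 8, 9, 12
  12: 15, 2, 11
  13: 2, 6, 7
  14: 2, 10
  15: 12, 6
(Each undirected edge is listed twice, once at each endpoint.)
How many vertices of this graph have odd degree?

Degrees: 1:2, 2:4, 3:1, 4:2, 5:2, 6:4, 7:2, 8:2, 9:2, 10:2, 11:7, 12:3, 13:3, 14:2, 15:2
Odd-degree vertices: 3, 11, 12, 13.

4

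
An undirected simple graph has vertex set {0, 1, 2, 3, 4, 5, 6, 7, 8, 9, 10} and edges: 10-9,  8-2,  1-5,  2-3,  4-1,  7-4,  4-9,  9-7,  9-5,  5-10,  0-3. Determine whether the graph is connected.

Component: {6}
Component: {0, 2, 3, 8}
Component: {1, 4, 5, 7, 9, 10}
No edge joins these 3 groups, so the graph is disconnected.

No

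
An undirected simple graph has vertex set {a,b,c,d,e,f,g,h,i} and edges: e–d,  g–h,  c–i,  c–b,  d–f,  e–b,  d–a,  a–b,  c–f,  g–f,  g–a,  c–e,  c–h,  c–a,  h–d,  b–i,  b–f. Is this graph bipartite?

No

The cycle c-b-i-c has length 3, which is odd, so the graph is not bipartite.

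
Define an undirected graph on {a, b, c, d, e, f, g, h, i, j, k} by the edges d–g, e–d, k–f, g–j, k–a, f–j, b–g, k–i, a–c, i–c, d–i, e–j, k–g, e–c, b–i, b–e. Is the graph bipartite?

Partition the vertices as {b, c, d, h, j, k} vs {a, e, f, g, i}. Each listed edge has one endpoint in each part, so the graph is bipartite.

Yes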